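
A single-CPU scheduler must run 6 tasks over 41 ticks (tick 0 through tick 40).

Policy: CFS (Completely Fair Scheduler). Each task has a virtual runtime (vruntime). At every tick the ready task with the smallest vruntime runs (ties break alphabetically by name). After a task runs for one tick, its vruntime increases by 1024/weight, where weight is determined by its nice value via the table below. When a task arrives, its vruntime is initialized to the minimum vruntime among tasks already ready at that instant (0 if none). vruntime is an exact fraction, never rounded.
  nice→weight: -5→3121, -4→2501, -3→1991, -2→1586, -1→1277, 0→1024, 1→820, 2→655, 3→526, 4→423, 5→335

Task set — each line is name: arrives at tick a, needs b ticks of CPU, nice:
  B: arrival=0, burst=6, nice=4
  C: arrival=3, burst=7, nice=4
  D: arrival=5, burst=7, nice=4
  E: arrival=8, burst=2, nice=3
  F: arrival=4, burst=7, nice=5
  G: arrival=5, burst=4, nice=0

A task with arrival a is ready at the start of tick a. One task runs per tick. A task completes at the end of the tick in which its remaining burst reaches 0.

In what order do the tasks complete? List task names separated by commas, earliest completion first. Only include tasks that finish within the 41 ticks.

t=0: vr[B=0] → run B
t=1: vr[B=1024/423] → run B
t=2: vr[B=2048/423] → run B
t=3: vr[B=1024/141 C=1024/141] → run B
t=4: vr[B=4096/423 C=1024/141 F=1024/141] → run C
t=5: vr[B=4096/423 C=4096/423 D=1024/141 F=1024/141 G=1024/141] → run D
t=6: vr[B=4096/423 C=4096/423 D=4096/423 F=1024/141 G=1024/141] → run F
t=7: vr[B=4096/423 C=4096/423 D=4096/423 F=487424/47235 G=1024/141] → run G
t=8: vr[B=4096/423 C=4096/423 D=4096/423 E=1165/141 F=487424/47235 G=1165/141] → run E
t=9: vr[B=4096/423 C=4096/423 D=4096/423 E=378587/37083 F=487424/47235 G=1165/141] → run G
t=10: vr[B=4096/423 C=4096/423 D=4096/423 E=378587/37083 F=487424/47235 G=1306/141] → run G
t=11: vr[B=4096/423 C=4096/423 D=4096/423 E=378587/37083 F=487424/47235 G=1447/141] → run B
t=12: vr[B=5120/423 C=4096/423 D=4096/423 E=378587/37083 F=487424/47235 G=1447/141] → run C
t=13: vr[B=5120/423 C=5120/423 D=4096/423 E=378587/37083 F=487424/47235 G=1447/141] → run D
t=14: vr[B=5120/423 C=5120/423 D=5120/423 E=378587/37083 F=487424/47235 G=1447/141] → run E
t=15: vr[B=5120/423 C=5120/423 D=5120/423 F=487424/47235 G=1447/141] → run G
t=16: vr[B=5120/423 C=5120/423 D=5120/423 F=487424/47235] → run F
t=17: vr[B=5120/423 C=5120/423 D=5120/423 F=631808/47235] → run B
t=18: vr[C=5120/423 D=5120/423 F=631808/47235] → run C
t=19: vr[C=2048/141 D=5120/423 F=631808/47235] → run D
t=20: vr[C=2048/141 D=2048/141 F=631808/47235] → run F
t=21: vr[C=2048/141 D=2048/141 F=776192/47235] → run C
t=22: vr[C=7168/423 D=2048/141 F=776192/47235] → run D
t=23: vr[C=7168/423 D=7168/423 F=776192/47235] → run F
t=24: vr[C=7168/423 D=7168/423 F=920576/47235] → run C
t=25: vr[C=8192/423 D=7168/423 F=920576/47235] → run D
t=26: vr[C=8192/423 D=8192/423 F=920576/47235] → run C
t=27: vr[C=1024/47 D=8192/423 F=920576/47235] → run D
t=28: vr[C=1024/47 D=1024/47 F=920576/47235] → run F
t=29: vr[C=1024/47 D=1024/47 F=212992/9447] → run C
t=30: vr[D=1024/47 F=212992/9447] → run D
t=31: vr[F=212992/9447] → run F
t=32: vr[F=1209344/47235] → run F
t=33: (idle)
t=34: (idle)
t=35: (idle)
t=36: (idle)
t=37: (idle)
t=38: (idle)
t=39: (idle)
t=40: (idle)

completion order = E, G, B, C, D, F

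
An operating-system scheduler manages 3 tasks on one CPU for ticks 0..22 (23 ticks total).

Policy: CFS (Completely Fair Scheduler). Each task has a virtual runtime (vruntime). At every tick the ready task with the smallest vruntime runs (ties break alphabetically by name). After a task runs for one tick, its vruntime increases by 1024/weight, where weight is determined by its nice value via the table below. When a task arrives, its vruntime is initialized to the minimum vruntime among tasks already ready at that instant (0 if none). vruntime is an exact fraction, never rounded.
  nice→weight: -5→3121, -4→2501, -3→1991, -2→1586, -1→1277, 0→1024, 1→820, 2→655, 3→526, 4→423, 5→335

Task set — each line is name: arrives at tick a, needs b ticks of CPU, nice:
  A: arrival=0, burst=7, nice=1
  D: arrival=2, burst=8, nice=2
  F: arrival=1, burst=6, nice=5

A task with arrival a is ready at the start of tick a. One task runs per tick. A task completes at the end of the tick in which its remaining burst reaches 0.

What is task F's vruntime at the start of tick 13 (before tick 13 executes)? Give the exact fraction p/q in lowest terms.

t=0: vr[A=0] → run A
t=1: vr[A=256/205 F=256/205] → run A
t=2: vr[A=512/205 D=256/205 F=256/205] → run D
t=3: vr[A=512/205 D=15104/5371 F=256/205] → run F
t=4: vr[A=512/205 D=15104/5371 F=59136/13735] → run A
t=5: vr[A=768/205 D=15104/5371 F=59136/13735] → run D
t=6: vr[A=768/205 D=117504/26855 F=59136/13735] → run A
t=7: vr[A=1024/205 D=117504/26855 F=59136/13735] → run F
t=8: vr[A=1024/205 D=117504/26855 F=20224/2747] → run D
t=9: vr[A=1024/205 D=159488/26855 F=20224/2747] → run A
t=10: vr[A=256/41 D=159488/26855 F=20224/2747] → run D
t=11: vr[A=256/41 D=201472/26855 F=20224/2747] → run A
t=12: vr[A=1536/205 D=201472/26855 F=20224/2747] → run F
t=13: vr[A=1536/205 D=201472/26855 F=143104/13735] → run A
t=14: vr[D=201472/26855 F=143104/13735] → run D
t=15: vr[D=243456/26855 F=143104/13735] → run D
t=16: vr[D=57088/5371 F=143104/13735] → run F
t=17: vr[D=57088/5371 F=185088/13735] → run D
t=18: vr[D=327424/26855 F=185088/13735] → run D
t=19: vr[F=185088/13735] → run F
t=20: vr[F=227072/13735] → run F
t=21: (idle)
t=22: (idle)

vruntime(F, start of tick 13) = 143104/13735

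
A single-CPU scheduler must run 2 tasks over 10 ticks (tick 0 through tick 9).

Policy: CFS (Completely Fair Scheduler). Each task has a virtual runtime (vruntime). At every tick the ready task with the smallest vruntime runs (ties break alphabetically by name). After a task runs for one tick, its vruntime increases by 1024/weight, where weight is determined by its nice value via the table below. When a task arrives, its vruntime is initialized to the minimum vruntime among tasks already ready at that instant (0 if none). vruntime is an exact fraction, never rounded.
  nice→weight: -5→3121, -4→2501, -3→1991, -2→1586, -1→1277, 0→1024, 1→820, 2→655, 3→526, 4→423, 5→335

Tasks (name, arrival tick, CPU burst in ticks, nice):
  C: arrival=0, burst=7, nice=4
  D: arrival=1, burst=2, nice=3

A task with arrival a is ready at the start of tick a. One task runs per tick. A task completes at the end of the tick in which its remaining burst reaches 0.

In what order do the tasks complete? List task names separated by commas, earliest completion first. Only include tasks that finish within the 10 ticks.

completion order = D, C

t=0: vr[C=0] → run C
t=1: vr[C=1024/423 D=1024/423] → run C
t=2: vr[C=2048/423 D=1024/423] → run D
t=3: vr[C=2048/423 D=485888/111249] → run D
t=4: vr[C=2048/423] → run C
t=5: vr[C=1024/141] → run C
t=6: vr[C=4096/423] → run C
t=7: vr[C=5120/423] → run C
t=8: vr[C=2048/141] → run C
t=9: (idle)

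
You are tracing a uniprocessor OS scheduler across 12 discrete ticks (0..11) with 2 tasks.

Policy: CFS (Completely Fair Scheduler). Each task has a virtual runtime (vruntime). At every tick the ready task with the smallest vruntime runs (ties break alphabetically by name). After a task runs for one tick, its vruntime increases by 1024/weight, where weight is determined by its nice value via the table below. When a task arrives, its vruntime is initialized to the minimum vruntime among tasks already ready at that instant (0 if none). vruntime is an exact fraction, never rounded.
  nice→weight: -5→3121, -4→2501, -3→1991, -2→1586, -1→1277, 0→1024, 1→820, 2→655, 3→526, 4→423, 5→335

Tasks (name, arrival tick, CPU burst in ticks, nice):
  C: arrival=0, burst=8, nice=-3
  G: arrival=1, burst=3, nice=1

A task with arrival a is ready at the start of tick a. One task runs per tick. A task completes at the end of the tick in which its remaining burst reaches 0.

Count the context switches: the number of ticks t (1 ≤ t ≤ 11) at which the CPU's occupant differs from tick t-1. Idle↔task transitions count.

context switches = 7

t=0: vr[C=0] → run C
t=1: vr[C=1024/1991 G=1024/1991] → run C
t=2: vr[C=2048/1991 G=1024/1991] → run G
t=3: vr[C=2048/1991 G=719616/408155] → run C
t=4: vr[C=3072/1991 G=719616/408155] → run C
t=5: vr[C=4096/1991 G=719616/408155] → run G
t=6: vr[C=4096/1991 G=1229312/408155] → run C
t=7: vr[C=5120/1991 G=1229312/408155] → run C
t=8: vr[C=6144/1991 G=1229312/408155] → run G
t=9: vr[C=6144/1991] → run C
t=10: vr[C=7168/1991] → run C
t=11: (idle)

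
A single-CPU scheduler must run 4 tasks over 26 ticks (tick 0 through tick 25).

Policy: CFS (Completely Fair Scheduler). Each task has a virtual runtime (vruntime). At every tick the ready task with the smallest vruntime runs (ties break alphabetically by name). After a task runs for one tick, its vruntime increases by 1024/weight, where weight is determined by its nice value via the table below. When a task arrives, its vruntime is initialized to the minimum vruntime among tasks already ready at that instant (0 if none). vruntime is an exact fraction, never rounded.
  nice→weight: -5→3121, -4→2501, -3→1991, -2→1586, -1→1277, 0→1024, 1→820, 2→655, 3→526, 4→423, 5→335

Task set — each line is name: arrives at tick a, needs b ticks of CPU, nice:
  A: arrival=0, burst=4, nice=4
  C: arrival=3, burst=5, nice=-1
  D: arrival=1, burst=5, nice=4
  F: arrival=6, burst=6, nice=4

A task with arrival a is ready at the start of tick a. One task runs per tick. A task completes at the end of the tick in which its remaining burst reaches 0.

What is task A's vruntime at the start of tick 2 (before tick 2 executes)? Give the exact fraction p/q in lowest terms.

t=0: vr[A=0] → run A
t=1: vr[A=1024/423 D=1024/423] → run A
t=2: vr[A=2048/423 D=1024/423] → run D
t=3: vr[A=2048/423 C=2048/423 D=2048/423] → run A
t=4: vr[A=1024/141 C=2048/423 D=2048/423] → run C
t=5: vr[A=1024/141 C=3048448/540171 D=2048/423] → run D
t=6: vr[A=1024/141 C=3048448/540171 D=1024/141 F=3048448/540171] → run C
t=7: vr[A=1024/141 C=3481600/540171 D=1024/141 F=3048448/540171] → run F
t=8: vr[A=1024/141 C=3481600/540171 D=1024/141 F=1452032/180057] → run C
t=9: vr[A=1024/141 C=3914752/540171 D=1024/141 F=1452032/180057] → run C
t=10: vr[A=1024/141 C=4347904/540171 D=1024/141 F=1452032/180057] → run A
t=11: vr[C=4347904/540171 D=1024/141 F=1452032/180057] → run D
t=12: vr[C=4347904/540171 D=4096/423 F=1452032/180057] → run C
t=13: vr[D=4096/423 F=1452032/180057] → run F
t=14: vr[D=4096/423 F=5663744/540171] → run D
t=15: vr[D=5120/423 F=5663744/540171] → run F
t=16: vr[D=5120/423 F=6971392/540171] → run D
t=17: vr[F=6971392/540171] → run F
t=18: vr[F=2759680/180057] → run F
t=19: vr[F=9586688/540171] → run F
t=20: (idle)
t=21: (idle)
t=22: (idle)
t=23: (idle)
t=24: (idle)
t=25: (idle)

vruntime(A, start of tick 2) = 2048/423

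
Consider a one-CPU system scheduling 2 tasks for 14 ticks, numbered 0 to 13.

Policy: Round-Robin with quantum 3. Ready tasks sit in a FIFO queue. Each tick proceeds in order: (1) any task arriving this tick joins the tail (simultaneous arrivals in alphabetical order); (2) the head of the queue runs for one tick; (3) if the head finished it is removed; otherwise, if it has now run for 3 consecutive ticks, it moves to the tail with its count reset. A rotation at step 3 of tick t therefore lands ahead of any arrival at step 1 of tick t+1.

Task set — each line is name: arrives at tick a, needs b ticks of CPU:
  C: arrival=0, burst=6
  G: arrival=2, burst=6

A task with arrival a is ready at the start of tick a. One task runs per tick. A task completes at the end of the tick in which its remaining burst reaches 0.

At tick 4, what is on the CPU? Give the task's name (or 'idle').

t=0: queue=[C] q_used=0 → run C
t=1: queue=[C] q_used=1 → run C
t=2: queue=[C,G] q_used=2 → run C
t=3: queue=[G,C] q_used=0 → run G
t=4: queue=[G,C] q_used=1 → run G
t=5: queue=[G,C] q_used=2 → run G
t=6: queue=[C,G] q_used=0 → run C
t=7: queue=[C,G] q_used=1 → run C
t=8: queue=[C,G] q_used=2 → run C
t=9: queue=[G] q_used=0 → run G
t=10: queue=[G] q_used=1 → run G
t=11: queue=[G] q_used=2 → run G
t=12: (idle)
t=13: (idle)

running at tick 4 = G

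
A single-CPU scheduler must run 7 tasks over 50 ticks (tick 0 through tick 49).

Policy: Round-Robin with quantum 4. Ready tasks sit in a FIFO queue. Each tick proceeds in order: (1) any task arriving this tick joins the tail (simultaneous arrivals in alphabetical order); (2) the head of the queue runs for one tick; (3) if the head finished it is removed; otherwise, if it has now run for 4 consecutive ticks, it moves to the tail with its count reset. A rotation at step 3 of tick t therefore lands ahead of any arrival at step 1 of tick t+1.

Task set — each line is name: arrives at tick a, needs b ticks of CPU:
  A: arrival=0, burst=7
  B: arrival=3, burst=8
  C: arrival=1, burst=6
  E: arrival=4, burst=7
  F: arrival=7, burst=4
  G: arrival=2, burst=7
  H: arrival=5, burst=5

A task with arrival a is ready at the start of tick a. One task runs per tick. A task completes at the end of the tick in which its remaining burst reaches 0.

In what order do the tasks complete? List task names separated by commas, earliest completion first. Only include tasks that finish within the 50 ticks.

t=0: queue=[A] q_used=0 → run A
t=1: queue=[A,C] q_used=1 → run A
t=2: queue=[A,C,G] q_used=2 → run A
t=3: queue=[A,C,G,B] q_used=3 → run A
t=4: queue=[C,G,B,A,E] q_used=0 → run C
t=5: queue=[C,G,B,A,E,H] q_used=1 → run C
t=6: queue=[C,G,B,A,E,H] q_used=2 → run C
t=7: queue=[C,G,B,A,E,H,F] q_used=3 → run C
t=8: queue=[G,B,A,E,H,F,C] q_used=0 → run G
t=9: queue=[G,B,A,E,H,F,C] q_used=1 → run G
t=10: queue=[G,B,A,E,H,F,C] q_used=2 → run G
t=11: queue=[G,B,A,E,H,F,C] q_used=3 → run G
t=12: queue=[B,A,E,H,F,C,G] q_used=0 → run B
t=13: queue=[B,A,E,H,F,C,G] q_used=1 → run B
t=14: queue=[B,A,E,H,F,C,G] q_used=2 → run B
t=15: queue=[B,A,E,H,F,C,G] q_used=3 → run B
t=16: queue=[A,E,H,F,C,G,B] q_used=0 → run A
t=17: queue=[A,E,H,F,C,G,B] q_used=1 → run A
t=18: queue=[A,E,H,F,C,G,B] q_used=2 → run A
t=19: queue=[E,H,F,C,G,B] q_used=0 → run E
t=20: queue=[E,H,F,C,G,B] q_used=1 → run E
t=21: queue=[E,H,F,C,G,B] q_used=2 → run E
t=22: queue=[E,H,F,C,G,B] q_used=3 → run E
t=23: queue=[H,F,C,G,B,E] q_used=0 → run H
t=24: queue=[H,F,C,G,B,E] q_used=1 → run H
t=25: queue=[H,F,C,G,B,E] q_used=2 → run H
t=26: queue=[H,F,C,G,B,E] q_used=3 → run H
t=27: queue=[F,C,G,B,E,H] q_used=0 → run F
t=28: queue=[F,C,G,B,E,H] q_used=1 → run F
t=29: queue=[F,C,G,B,E,H] q_used=2 → run F
t=30: queue=[F,C,G,B,E,H] q_used=3 → run F
t=31: queue=[C,G,B,E,H] q_used=0 → run C
t=32: queue=[C,G,B,E,H] q_used=1 → run C
t=33: queue=[G,B,E,H] q_used=0 → run G
t=34: queue=[G,B,E,H] q_used=1 → run G
t=35: queue=[G,B,E,H] q_used=2 → run G
t=36: queue=[B,E,H] q_used=0 → run B
t=37: queue=[B,E,H] q_used=1 → run B
t=38: queue=[B,E,H] q_used=2 → run B
t=39: queue=[B,E,H] q_used=3 → run B
t=40: queue=[E,H] q_used=0 → run E
t=41: queue=[E,H] q_used=1 → run E
t=42: queue=[E,H] q_used=2 → run E
t=43: queue=[H] q_used=0 → run H
t=44: (idle)
t=45: (idle)
t=46: (idle)
t=47: (idle)
t=48: (idle)
t=49: (idle)

completion order = A, F, C, G, B, E, H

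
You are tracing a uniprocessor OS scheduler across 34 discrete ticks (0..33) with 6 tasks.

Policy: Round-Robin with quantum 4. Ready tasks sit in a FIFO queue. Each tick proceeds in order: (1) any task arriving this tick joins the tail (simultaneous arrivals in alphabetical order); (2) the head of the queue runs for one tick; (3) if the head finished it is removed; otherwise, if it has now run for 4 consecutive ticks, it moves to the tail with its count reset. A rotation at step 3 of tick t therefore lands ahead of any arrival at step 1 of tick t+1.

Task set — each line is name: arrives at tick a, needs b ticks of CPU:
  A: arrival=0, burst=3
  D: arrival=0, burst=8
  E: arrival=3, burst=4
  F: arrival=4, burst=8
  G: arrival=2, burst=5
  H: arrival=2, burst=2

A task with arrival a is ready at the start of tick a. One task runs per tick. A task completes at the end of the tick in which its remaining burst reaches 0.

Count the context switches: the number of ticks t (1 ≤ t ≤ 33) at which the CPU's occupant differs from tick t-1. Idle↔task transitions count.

context switches = 9

t=0: queue=[A,D] q_used=0 → run A
t=1: queue=[A,D] q_used=1 → run A
t=2: queue=[A,D,G,H] q_used=2 → run A
t=3: queue=[D,G,H,E] q_used=0 → run D
t=4: queue=[D,G,H,E,F] q_used=1 → run D
t=5: queue=[D,G,H,E,F] q_used=2 → run D
t=6: queue=[D,G,H,E,F] q_used=3 → run D
t=7: queue=[G,H,E,F,D] q_used=0 → run G
t=8: queue=[G,H,E,F,D] q_used=1 → run G
t=9: queue=[G,H,E,F,D] q_used=2 → run G
t=10: queue=[G,H,E,F,D] q_used=3 → run G
t=11: queue=[H,E,F,D,G] q_used=0 → run H
t=12: queue=[H,E,F,D,G] q_used=1 → run H
t=13: queue=[E,F,D,G] q_used=0 → run E
t=14: queue=[E,F,D,G] q_used=1 → run E
t=15: queue=[E,F,D,G] q_used=2 → run E
t=16: queue=[E,F,D,G] q_used=3 → run E
t=17: queue=[F,D,G] q_used=0 → run F
t=18: queue=[F,D,G] q_used=1 → run F
t=19: queue=[F,D,G] q_used=2 → run F
t=20: queue=[F,D,G] q_used=3 → run F
t=21: queue=[D,G,F] q_used=0 → run D
t=22: queue=[D,G,F] q_used=1 → run D
t=23: queue=[D,G,F] q_used=2 → run D
t=24: queue=[D,G,F] q_used=3 → run D
t=25: queue=[G,F] q_used=0 → run G
t=26: queue=[F] q_used=0 → run F
t=27: queue=[F] q_used=1 → run F
t=28: queue=[F] q_used=2 → run F
t=29: queue=[F] q_used=3 → run F
t=30: (idle)
t=31: (idle)
t=32: (idle)
t=33: (idle)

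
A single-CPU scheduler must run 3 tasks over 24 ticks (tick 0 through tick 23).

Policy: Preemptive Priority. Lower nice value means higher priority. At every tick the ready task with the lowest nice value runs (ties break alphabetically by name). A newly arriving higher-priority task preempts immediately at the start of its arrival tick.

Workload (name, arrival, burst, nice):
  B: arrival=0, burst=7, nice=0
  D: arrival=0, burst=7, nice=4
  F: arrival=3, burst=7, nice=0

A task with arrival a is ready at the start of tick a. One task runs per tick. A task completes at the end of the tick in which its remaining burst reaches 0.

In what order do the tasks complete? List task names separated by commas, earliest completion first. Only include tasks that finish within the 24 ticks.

t=0: ready={B,D} → run B
t=1: ready={B,D} → run B
t=2: ready={B,D} → run B
t=3: ready={B,D,F} → run B
t=4: ready={B,D,F} → run B
t=5: ready={B,D,F} → run B
t=6: ready={B,D,F} → run B
t=7: ready={D,F} → run F
t=8: ready={D,F} → run F
t=9: ready={D,F} → run F
t=10: ready={D,F} → run F
t=11: ready={D,F} → run F
t=12: ready={D,F} → run F
t=13: ready={D,F} → run F
t=14: ready={D} → run D
t=15: ready={D} → run D
t=16: ready={D} → run D
t=17: ready={D} → run D
t=18: ready={D} → run D
t=19: ready={D} → run D
t=20: ready={D} → run D
t=21: (idle)
t=22: (idle)
t=23: (idle)

completion order = B, F, D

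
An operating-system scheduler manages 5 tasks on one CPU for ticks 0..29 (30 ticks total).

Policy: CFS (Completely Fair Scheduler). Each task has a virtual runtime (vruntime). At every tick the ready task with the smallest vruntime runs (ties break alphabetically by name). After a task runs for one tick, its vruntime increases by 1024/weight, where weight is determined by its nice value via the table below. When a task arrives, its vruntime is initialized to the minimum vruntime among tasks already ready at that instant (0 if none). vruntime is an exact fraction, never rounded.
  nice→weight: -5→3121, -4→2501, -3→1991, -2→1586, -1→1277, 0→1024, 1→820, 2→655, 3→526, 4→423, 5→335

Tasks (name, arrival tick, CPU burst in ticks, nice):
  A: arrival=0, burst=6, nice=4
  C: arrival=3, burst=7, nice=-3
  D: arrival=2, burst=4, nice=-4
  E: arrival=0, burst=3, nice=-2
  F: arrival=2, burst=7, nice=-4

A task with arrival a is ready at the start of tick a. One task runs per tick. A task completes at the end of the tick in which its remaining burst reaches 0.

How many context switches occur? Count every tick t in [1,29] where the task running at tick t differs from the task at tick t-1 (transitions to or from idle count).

context switches = 23

t=0: vr[A=0 E=0] → run A
t=1: vr[A=1024/423 E=0] → run E
t=2: vr[A=1024/423 D=512/793 E=512/793 F=512/793] → run D
t=3: vr[A=1024/423 C=512/793 D=34304/32513 E=512/793 F=512/793] → run C
t=4: vr[A=1024/423 C=1831424/1578863 D=34304/32513 E=512/793 F=512/793] → run E
t=5: vr[A=1024/423 C=1831424/1578863 D=34304/32513 E=1024/793 F=512/793] → run F
t=6: vr[A=1024/423 C=1831424/1578863 D=34304/32513 E=1024/793 F=34304/32513] → run D
t=7: vr[A=1024/423 C=1831424/1578863 D=47616/32513 E=1024/793 F=34304/32513] → run F
t=8: vr[A=1024/423 C=1831424/1578863 D=47616/32513 E=1024/793 F=47616/32513] → run C
t=9: vr[A=1024/423 C=2643456/1578863 D=47616/32513 E=1024/793 F=47616/32513] → run E
t=10: vr[A=1024/423 C=2643456/1578863 D=47616/32513 F=47616/32513] → run D
t=11: vr[A=1024/423 C=2643456/1578863 D=60928/32513 F=47616/32513] → run F
t=12: vr[A=1024/423 C=2643456/1578863 D=60928/32513 F=60928/32513] → run C
t=13: vr[A=1024/423 C=3455488/1578863 D=60928/32513 F=60928/32513] → run D
t=14: vr[A=1024/423 C=3455488/1578863 F=60928/32513] → run F
t=15: vr[A=1024/423 C=3455488/1578863 F=74240/32513] → run C
t=16: vr[A=1024/423 C=4267520/1578863 F=74240/32513] → run F
t=17: vr[A=1024/423 C=4267520/1578863 F=87552/32513] → run A
t=18: vr[A=2048/423 C=4267520/1578863 F=87552/32513] → run F
t=19: vr[A=2048/423 C=4267520/1578863 F=100864/32513] → run C
t=20: vr[A=2048/423 C=5079552/1578863 F=100864/32513] → run F
t=21: vr[A=2048/423 C=5079552/1578863] → run C
t=22: vr[A=2048/423 C=5891584/1578863] → run C
t=23: vr[A=2048/423] → run A
t=24: vr[A=1024/141] → run A
t=25: vr[A=4096/423] → run A
t=26: vr[A=5120/423] → run A
t=27: (idle)
t=28: (idle)
t=29: (idle)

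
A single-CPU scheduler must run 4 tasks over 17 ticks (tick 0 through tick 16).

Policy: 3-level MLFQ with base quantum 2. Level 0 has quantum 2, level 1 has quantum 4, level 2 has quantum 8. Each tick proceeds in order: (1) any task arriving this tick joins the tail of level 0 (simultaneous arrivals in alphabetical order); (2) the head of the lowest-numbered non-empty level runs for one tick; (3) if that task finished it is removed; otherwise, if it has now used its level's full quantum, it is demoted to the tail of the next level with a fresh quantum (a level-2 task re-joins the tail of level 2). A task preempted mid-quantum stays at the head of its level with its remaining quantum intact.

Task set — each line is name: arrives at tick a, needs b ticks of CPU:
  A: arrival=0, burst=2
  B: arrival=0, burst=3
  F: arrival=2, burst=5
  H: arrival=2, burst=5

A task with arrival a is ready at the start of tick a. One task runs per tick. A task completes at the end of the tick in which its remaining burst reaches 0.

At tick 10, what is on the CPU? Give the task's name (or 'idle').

running at tick 10 = F

t=0: L0/L1/L2 = AB/-/- → run A
t=1: L0/L1/L2 = AB/-/- → run A
t=2: L0/L1/L2 = BFH/-/- → run B
t=3: L0/L1/L2 = BFH/-/- → run B
t=4: L0/L1/L2 = FH/B/- → run F
t=5: L0/L1/L2 = FH/B/- → run F
t=6: L0/L1/L2 = H/BF/- → run H
t=7: L0/L1/L2 = H/BF/- → run H
t=8: L0/L1/L2 = -/BFH/- → run B
t=9: L0/L1/L2 = -/FH/- → run F
t=10: L0/L1/L2 = -/FH/- → run F
t=11: L0/L1/L2 = -/FH/- → run F
t=12: L0/L1/L2 = -/H/- → run H
t=13: L0/L1/L2 = -/H/- → run H
t=14: L0/L1/L2 = -/H/- → run H
t=15: (idle)
t=16: (idle)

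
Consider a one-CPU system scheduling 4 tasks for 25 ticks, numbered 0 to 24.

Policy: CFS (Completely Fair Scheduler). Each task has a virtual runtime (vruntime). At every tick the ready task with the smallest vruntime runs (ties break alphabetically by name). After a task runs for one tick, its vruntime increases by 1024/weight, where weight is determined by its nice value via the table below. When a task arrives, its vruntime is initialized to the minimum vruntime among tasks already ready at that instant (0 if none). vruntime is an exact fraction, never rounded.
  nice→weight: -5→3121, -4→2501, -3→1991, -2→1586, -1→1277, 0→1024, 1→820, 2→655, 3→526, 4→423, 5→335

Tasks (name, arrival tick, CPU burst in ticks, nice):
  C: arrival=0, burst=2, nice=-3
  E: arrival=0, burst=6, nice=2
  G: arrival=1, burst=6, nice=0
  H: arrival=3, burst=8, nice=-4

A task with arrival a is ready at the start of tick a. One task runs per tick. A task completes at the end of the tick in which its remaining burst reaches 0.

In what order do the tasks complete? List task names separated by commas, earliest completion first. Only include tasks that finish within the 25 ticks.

t=0: vr[C=0 E=0] → run C
t=1: vr[C=1024/1991 E=0 G=0] → run E
t=2: vr[C=1024/1991 E=1024/655 G=0] → run G
t=3: vr[C=1024/1991 E=1024/655 G=1 H=1024/1991] → run C
t=4: vr[E=1024/655 G=1 H=1024/1991] → run H
t=5: vr[E=1024/655 G=1 H=4599808/4979491] → run H
t=6: vr[E=1024/655 G=1 H=6638592/4979491] → run G
t=7: vr[E=1024/655 G=2 H=6638592/4979491] → run H
t=8: vr[E=1024/655 G=2 H=8677376/4979491] → run E
t=9: vr[E=2048/655 G=2 H=8677376/4979491] → run H
t=10: vr[E=2048/655 G=2 H=10716160/4979491] → run G
t=11: vr[E=2048/655 G=3 H=10716160/4979491] → run H
t=12: vr[E=2048/655 G=3 H=12754944/4979491] → run H
t=13: vr[E=2048/655 G=3 H=14793728/4979491] → run H
t=14: vr[E=2048/655 G=3 H=16832512/4979491] → run G
t=15: vr[E=2048/655 G=4 H=16832512/4979491] → run E
t=16: vr[E=3072/655 G=4 H=16832512/4979491] → run H
t=17: vr[E=3072/655 G=4] → run G
t=18: vr[E=3072/655 G=5] → run E
t=19: vr[E=4096/655 G=5] → run G
t=20: vr[E=4096/655] → run E
t=21: vr[E=1024/131] → run E
t=22: (idle)
t=23: (idle)
t=24: (idle)

completion order = C, H, G, E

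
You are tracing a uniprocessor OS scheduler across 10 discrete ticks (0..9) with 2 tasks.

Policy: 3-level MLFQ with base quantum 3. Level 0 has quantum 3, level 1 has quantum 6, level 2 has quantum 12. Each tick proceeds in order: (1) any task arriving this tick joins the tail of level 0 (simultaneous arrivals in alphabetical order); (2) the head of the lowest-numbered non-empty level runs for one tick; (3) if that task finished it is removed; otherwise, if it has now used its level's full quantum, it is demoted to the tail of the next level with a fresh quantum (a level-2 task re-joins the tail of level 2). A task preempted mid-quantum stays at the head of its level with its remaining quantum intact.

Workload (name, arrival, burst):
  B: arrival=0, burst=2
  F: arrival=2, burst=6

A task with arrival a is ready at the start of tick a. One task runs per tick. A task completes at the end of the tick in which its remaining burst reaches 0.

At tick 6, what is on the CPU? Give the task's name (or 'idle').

t=0: L0/L1/L2 = B/-/- → run B
t=1: L0/L1/L2 = B/-/- → run B
t=2: L0/L1/L2 = F/-/- → run F
t=3: L0/L1/L2 = F/-/- → run F
t=4: L0/L1/L2 = F/-/- → run F
t=5: L0/L1/L2 = -/F/- → run F
t=6: L0/L1/L2 = -/F/- → run F
t=7: L0/L1/L2 = -/F/- → run F
t=8: (idle)
t=9: (idle)

running at tick 6 = F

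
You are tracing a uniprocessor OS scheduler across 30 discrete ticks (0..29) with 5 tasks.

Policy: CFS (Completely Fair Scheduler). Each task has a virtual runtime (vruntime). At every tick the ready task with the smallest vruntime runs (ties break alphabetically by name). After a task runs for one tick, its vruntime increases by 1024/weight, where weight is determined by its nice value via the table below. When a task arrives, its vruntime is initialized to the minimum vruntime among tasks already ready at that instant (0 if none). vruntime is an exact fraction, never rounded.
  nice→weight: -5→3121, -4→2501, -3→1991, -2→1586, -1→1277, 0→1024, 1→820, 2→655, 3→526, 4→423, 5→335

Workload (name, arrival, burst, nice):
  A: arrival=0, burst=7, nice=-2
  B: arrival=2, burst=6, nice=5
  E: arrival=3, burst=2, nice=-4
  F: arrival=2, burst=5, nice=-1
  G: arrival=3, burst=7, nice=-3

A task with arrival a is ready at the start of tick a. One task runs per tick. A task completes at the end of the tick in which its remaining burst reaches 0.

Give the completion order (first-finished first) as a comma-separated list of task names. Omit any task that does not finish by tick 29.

completion order = E, A, G, F, B

t=0: vr[A=0] → run A
t=1: vr[A=512/793] → run A
t=2: vr[A=1024/793 B=1024/793 F=1024/793] → run A
t=3: vr[A=1536/793 B=1024/793 E=1024/793 F=1024/793 G=1024/793] → run B
t=4: vr[A=1536/793 B=1155072/265655 E=1024/793 F=1024/793 G=1024/793] → run E
t=5: vr[A=1536/793 B=1155072/265655 E=55296/32513 F=1024/793 G=1024/793] → run F
t=6: vr[A=1536/793 B=1155072/265655 E=55296/32513 F=2119680/1012661 G=1024/793] → run G
t=7: vr[A=1536/793 B=1155072/265655 E=55296/32513 F=2119680/1012661 G=2850816/1578863] → run E
t=8: vr[A=1536/793 B=1155072/265655 F=2119680/1012661 G=2850816/1578863] → run G
t=9: vr[A=1536/793 B=1155072/265655 F=2119680/1012661 G=3662848/1578863] → run A
t=10: vr[A=2048/793 B=1155072/265655 F=2119680/1012661 G=3662848/1578863] → run F
t=11: vr[A=2048/793 B=1155072/265655 F=2931712/1012661 G=3662848/1578863] → run G
t=12: vr[A=2048/793 B=1155072/265655 F=2931712/1012661 G=4474880/1578863] → run A
t=13: vr[A=2560/793 B=1155072/265655 F=2931712/1012661 G=4474880/1578863] → run G
t=14: vr[A=2560/793 B=1155072/265655 F=2931712/1012661 G=5286912/1578863] → run F
t=15: vr[A=2560/793 B=1155072/265655 F=3743744/1012661 G=5286912/1578863] → run A
t=16: vr[A=3072/793 B=1155072/265655 F=3743744/1012661 G=5286912/1578863] → run G
t=17: vr[A=3072/793 B=1155072/265655 F=3743744/1012661 G=6098944/1578863] → run F
t=18: vr[A=3072/793 B=1155072/265655 F=4555776/1012661 G=6098944/1578863] → run G
t=19: vr[A=3072/793 B=1155072/265655 F=4555776/1012661 G=6910976/1578863] → run A
t=20: vr[B=1155072/265655 F=4555776/1012661 G=6910976/1578863] → run B
t=21: vr[B=1967104/265655 F=4555776/1012661 G=6910976/1578863] → run G
t=22: vr[B=1967104/265655 F=4555776/1012661] → run F
t=23: vr[B=1967104/265655] → run B
t=24: vr[B=2779136/265655] → run B
t=25: vr[B=3591168/265655] → run B
t=26: vr[B=880640/53131] → run B
t=27: (idle)
t=28: (idle)
t=29: (idle)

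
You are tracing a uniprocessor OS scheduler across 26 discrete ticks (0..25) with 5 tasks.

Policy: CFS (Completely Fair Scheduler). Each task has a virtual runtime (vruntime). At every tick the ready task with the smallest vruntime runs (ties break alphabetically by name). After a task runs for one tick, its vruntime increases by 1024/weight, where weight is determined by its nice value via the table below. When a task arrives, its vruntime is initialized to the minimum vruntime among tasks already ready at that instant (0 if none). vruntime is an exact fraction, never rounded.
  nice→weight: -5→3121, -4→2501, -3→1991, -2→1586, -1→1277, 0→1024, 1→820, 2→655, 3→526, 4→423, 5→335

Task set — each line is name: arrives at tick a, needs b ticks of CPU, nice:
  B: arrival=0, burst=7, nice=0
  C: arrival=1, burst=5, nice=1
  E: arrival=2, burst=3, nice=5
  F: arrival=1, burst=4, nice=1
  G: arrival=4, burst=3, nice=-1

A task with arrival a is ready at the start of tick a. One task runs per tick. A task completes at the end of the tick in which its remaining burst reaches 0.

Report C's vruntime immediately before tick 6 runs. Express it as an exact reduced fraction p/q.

vruntime(C, start of tick 6) = 461/205

t=0: vr[B=0] → run B
t=1: vr[B=1 C=1 F=1] → run B
t=2: vr[B=2 C=1 E=1 F=1] → run C
t=3: vr[B=2 C=461/205 E=1 F=1] → run E
t=4: vr[B=2 C=461/205 E=1359/335 F=1 G=1] → run F
t=5: vr[B=2 C=461/205 E=1359/335 F=461/205 G=1] → run G
t=6: vr[B=2 C=461/205 E=1359/335 F=461/205 G=2301/1277] → run G
t=7: vr[B=2 C=461/205 E=1359/335 F=461/205 G=3325/1277] → run B
t=8: vr[B=3 C=461/205 E=1359/335 F=461/205 G=3325/1277] → run C
t=9: vr[B=3 C=717/205 E=1359/335 F=461/205 G=3325/1277] → run F
t=10: vr[B=3 C=717/205 E=1359/335 F=717/205 G=3325/1277] → run G
t=11: vr[B=3 C=717/205 E=1359/335 F=717/205] → run B
t=12: vr[B=4 C=717/205 E=1359/335 F=717/205] → run C
t=13: vr[B=4 C=973/205 E=1359/335 F=717/205] → run F
t=14: vr[B=4 C=973/205 E=1359/335 F=973/205] → run B
t=15: vr[B=5 C=973/205 E=1359/335 F=973/205] → run E
t=16: vr[B=5 C=973/205 E=2383/335 F=973/205] → run C
t=17: vr[B=5 C=1229/205 E=2383/335 F=973/205] → run F
t=18: vr[B=5 C=1229/205 E=2383/335] → run B
t=19: vr[B=6 C=1229/205 E=2383/335] → run C
t=20: vr[B=6 E=2383/335] → run B
t=21: vr[E=2383/335] → run E
t=22: (idle)
t=23: (idle)
t=24: (idle)
t=25: (idle)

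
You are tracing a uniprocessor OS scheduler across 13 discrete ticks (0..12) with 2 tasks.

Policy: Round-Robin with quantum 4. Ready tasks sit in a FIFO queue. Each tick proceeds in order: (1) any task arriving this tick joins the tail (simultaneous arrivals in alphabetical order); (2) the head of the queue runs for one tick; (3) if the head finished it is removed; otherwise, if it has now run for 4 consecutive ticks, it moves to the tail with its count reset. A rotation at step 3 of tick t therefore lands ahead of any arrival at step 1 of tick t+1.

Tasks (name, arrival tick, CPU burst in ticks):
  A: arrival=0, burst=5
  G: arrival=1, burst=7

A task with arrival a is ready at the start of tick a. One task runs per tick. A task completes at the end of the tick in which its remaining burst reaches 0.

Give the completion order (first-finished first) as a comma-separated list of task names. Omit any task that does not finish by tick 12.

completion order = A, G

t=0: queue=[A] q_used=0 → run A
t=1: queue=[A,G] q_used=1 → run A
t=2: queue=[A,G] q_used=2 → run A
t=3: queue=[A,G] q_used=3 → run A
t=4: queue=[G,A] q_used=0 → run G
t=5: queue=[G,A] q_used=1 → run G
t=6: queue=[G,A] q_used=2 → run G
t=7: queue=[G,A] q_used=3 → run G
t=8: queue=[A,G] q_used=0 → run A
t=9: queue=[G] q_used=0 → run G
t=10: queue=[G] q_used=1 → run G
t=11: queue=[G] q_used=2 → run G
t=12: (idle)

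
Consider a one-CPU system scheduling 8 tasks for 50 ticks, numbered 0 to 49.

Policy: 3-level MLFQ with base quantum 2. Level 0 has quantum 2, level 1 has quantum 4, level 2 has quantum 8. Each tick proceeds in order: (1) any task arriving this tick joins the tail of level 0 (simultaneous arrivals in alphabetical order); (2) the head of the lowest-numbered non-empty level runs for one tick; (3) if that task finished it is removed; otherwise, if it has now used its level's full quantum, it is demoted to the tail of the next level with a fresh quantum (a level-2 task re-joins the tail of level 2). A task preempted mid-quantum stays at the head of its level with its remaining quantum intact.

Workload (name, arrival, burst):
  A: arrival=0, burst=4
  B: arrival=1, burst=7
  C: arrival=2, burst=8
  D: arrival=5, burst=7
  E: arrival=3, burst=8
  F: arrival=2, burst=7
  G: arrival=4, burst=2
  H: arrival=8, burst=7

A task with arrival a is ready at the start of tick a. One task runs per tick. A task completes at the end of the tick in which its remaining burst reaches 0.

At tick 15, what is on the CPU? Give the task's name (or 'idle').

running at tick 15 = H

t=0: L0/L1/L2 = A/-/- → run A
t=1: L0/L1/L2 = AB/-/- → run A
t=2: L0/L1/L2 = BCF/A/- → run B
t=3: L0/L1/L2 = BCFE/A/- → run B
t=4: L0/L1/L2 = CFEG/AB/- → run C
t=5: L0/L1/L2 = CFEGD/AB/- → run C
t=6: L0/L1/L2 = FEGD/ABC/- → run F
t=7: L0/L1/L2 = FEGD/ABC/- → run F
t=8: L0/L1/L2 = EGDH/ABCF/- → run E
t=9: L0/L1/L2 = EGDH/ABCF/- → run E
t=10: L0/L1/L2 = GDH/ABCFE/- → run G
t=11: L0/L1/L2 = GDH/ABCFE/- → run G
t=12: L0/L1/L2 = DH/ABCFE/- → run D
t=13: L0/L1/L2 = DH/ABCFE/- → run D
t=14: L0/L1/L2 = H/ABCFED/- → run H
t=15: L0/L1/L2 = H/ABCFED/- → run H
t=16: L0/L1/L2 = -/ABCFEDH/- → run A
t=17: L0/L1/L2 = -/ABCFEDH/- → run A
t=18: L0/L1/L2 = -/BCFEDH/- → run B
t=19: L0/L1/L2 = -/BCFEDH/- → run B
t=20: L0/L1/L2 = -/BCFEDH/- → run B
t=21: L0/L1/L2 = -/BCFEDH/- → run B
t=22: L0/L1/L2 = -/CFEDH/B → run C
t=23: L0/L1/L2 = -/CFEDH/B → run C
t=24: L0/L1/L2 = -/CFEDH/B → run C
t=25: L0/L1/L2 = -/CFEDH/B → run C
t=26: L0/L1/L2 = -/FEDH/BC → run F
t=27: L0/L1/L2 = -/FEDH/BC → run F
t=28: L0/L1/L2 = -/FEDH/BC → run F
t=29: L0/L1/L2 = -/FEDH/BC → run F
t=30: L0/L1/L2 = -/EDH/BCF → run E
t=31: L0/L1/L2 = -/EDH/BCF → run E
t=32: L0/L1/L2 = -/EDH/BCF → run E
t=33: L0/L1/L2 = -/EDH/BCF → run E
t=34: L0/L1/L2 = -/DH/BCFE → run D
t=35: L0/L1/L2 = -/DH/BCFE → run D
t=36: L0/L1/L2 = -/DH/BCFE → run D
t=37: L0/L1/L2 = -/DH/BCFE → run D
t=38: L0/L1/L2 = -/H/BCFED → run H
t=39: L0/L1/L2 = -/H/BCFED → run H
t=40: L0/L1/L2 = -/H/BCFED → run H
t=41: L0/L1/L2 = -/H/BCFED → run H
t=42: L0/L1/L2 = -/-/BCFEDH → run B
t=43: L0/L1/L2 = -/-/CFEDH → run C
t=44: L0/L1/L2 = -/-/CFEDH → run C
t=45: L0/L1/L2 = -/-/FEDH → run F
t=46: L0/L1/L2 = -/-/EDH → run E
t=47: L0/L1/L2 = -/-/EDH → run E
t=48: L0/L1/L2 = -/-/DH → run D
t=49: L0/L1/L2 = -/-/H → run H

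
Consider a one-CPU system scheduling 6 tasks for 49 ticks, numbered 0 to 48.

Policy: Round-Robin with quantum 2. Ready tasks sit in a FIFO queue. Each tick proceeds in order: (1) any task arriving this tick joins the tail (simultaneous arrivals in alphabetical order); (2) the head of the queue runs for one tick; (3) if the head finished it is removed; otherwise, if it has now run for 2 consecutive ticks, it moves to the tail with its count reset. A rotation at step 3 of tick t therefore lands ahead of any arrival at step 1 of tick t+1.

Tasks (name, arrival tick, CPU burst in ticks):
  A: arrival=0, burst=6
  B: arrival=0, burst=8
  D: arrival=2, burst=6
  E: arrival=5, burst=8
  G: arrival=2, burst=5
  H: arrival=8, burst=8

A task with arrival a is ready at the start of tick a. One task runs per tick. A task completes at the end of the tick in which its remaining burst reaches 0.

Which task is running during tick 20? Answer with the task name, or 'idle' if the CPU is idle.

t=0: queue=[A,B] q_used=0 → run A
t=1: queue=[A,B] q_used=1 → run A
t=2: queue=[B,A,D,G] q_used=0 → run B
t=3: queue=[B,A,D,G] q_used=1 → run B
t=4: queue=[A,D,G,B] q_used=0 → run A
t=5: queue=[A,D,G,B,E] q_used=1 → run A
t=6: queue=[D,G,B,E,A] q_used=0 → run D
t=7: queue=[D,G,B,E,A] q_used=1 → run D
t=8: queue=[G,B,E,A,D,H] q_used=0 → run G
t=9: queue=[G,B,E,A,D,H] q_used=1 → run G
t=10: queue=[B,E,A,D,H,G] q_used=0 → run B
t=11: queue=[B,E,A,D,H,G] q_used=1 → run B
t=12: queue=[E,A,D,H,G,B] q_used=0 → run E
t=13: queue=[E,A,D,H,G,B] q_used=1 → run E
t=14: queue=[A,D,H,G,B,E] q_used=0 → run A
t=15: queue=[A,D,H,G,B,E] q_used=1 → run A
t=16: queue=[D,H,G,B,E] q_used=0 → run D
t=17: queue=[D,H,G,B,E] q_used=1 → run D
t=18: queue=[H,G,B,E,D] q_used=0 → run H
t=19: queue=[H,G,B,E,D] q_used=1 → run H
t=20: queue=[G,B,E,D,H] q_used=0 → run G
t=21: queue=[G,B,E,D,H] q_used=1 → run G
t=22: queue=[B,E,D,H,G] q_used=0 → run B
t=23: queue=[B,E,D,H,G] q_used=1 → run B
t=24: queue=[E,D,H,G,B] q_used=0 → run E
t=25: queue=[E,D,H,G,B] q_used=1 → run E
t=26: queue=[D,H,G,B,E] q_used=0 → run D
t=27: queue=[D,H,G,B,E] q_used=1 → run D
t=28: queue=[H,G,B,E] q_used=0 → run H
t=29: queue=[H,G,B,E] q_used=1 → run H
t=30: queue=[G,B,E,H] q_used=0 → run G
t=31: queue=[B,E,H] q_used=0 → run B
t=32: queue=[B,E,H] q_used=1 → run B
t=33: queue=[E,H] q_used=0 → run E
t=34: queue=[E,H] q_used=1 → run E
t=35: queue=[H,E] q_used=0 → run H
t=36: queue=[H,E] q_used=1 → run H
t=37: queue=[E,H] q_used=0 → run E
t=38: queue=[E,H] q_used=1 → run E
t=39: queue=[H] q_used=0 → run H
t=40: queue=[H] q_used=1 → run H
t=41: (idle)
t=42: (idle)
t=43: (idle)
t=44: (idle)
t=45: (idle)
t=46: (idle)
t=47: (idle)
t=48: (idle)

running at tick 20 = G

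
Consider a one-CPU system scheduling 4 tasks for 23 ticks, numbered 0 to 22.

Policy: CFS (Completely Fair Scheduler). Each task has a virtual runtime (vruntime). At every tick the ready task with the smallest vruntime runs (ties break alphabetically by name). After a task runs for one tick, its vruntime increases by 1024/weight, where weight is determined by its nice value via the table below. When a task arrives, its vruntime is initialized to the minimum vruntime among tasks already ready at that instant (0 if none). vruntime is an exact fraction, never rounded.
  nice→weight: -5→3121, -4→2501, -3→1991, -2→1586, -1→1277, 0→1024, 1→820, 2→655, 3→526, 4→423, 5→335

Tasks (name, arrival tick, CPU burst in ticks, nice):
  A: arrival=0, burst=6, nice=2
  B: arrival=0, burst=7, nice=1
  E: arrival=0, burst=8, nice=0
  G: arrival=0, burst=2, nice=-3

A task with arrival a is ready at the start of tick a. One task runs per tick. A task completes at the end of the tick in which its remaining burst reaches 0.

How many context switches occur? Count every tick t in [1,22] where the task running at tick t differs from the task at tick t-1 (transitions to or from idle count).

t=0: vr[A=0 B=0 E=0 G=0] → run A
t=1: vr[A=1024/655 B=0 E=0 G=0] → run B
t=2: vr[A=1024/655 B=256/205 E=0 G=0] → run E
t=3: vr[A=1024/655 B=256/205 E=1 G=0] → run G
t=4: vr[A=1024/655 B=256/205 E=1 G=1024/1991] → run G
t=5: vr[A=1024/655 B=256/205 E=1] → run E
t=6: vr[A=1024/655 B=256/205 E=2] → run B
t=7: vr[A=1024/655 B=512/205 E=2] → run A
t=8: vr[A=2048/655 B=512/205 E=2] → run E
t=9: vr[A=2048/655 B=512/205 E=3] → run B
t=10: vr[A=2048/655 B=768/205 E=3] → run E
t=11: vr[A=2048/655 B=768/205 E=4] → run A
t=12: vr[A=3072/655 B=768/205 E=4] → run B
t=13: vr[A=3072/655 B=1024/205 E=4] → run E
t=14: vr[A=3072/655 B=1024/205 E=5] → run A
t=15: vr[A=4096/655 B=1024/205 E=5] → run B
t=16: vr[A=4096/655 B=256/41 E=5] → run E
t=17: vr[A=4096/655 B=256/41 E=6] → run E
t=18: vr[A=4096/655 B=256/41 E=7] → run B
t=19: vr[A=4096/655 B=1536/205 E=7] → run A
t=20: vr[A=1024/131 B=1536/205 E=7] → run E
t=21: vr[A=1024/131 B=1536/205] → run B
t=22: vr[A=1024/131] → run A

context switches = 20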